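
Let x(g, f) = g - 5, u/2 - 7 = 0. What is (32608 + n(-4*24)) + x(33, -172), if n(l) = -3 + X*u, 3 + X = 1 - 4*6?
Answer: 32269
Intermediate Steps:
u = 14 (u = 14 + 2*0 = 14 + 0 = 14)
X = -26 (X = -3 + (1 - 4*6) = -3 + (1 - 24) = -3 - 23 = -26)
x(g, f) = -5 + g
n(l) = -367 (n(l) = -3 - 26*14 = -3 - 364 = -367)
(32608 + n(-4*24)) + x(33, -172) = (32608 - 367) + (-5 + 33) = 32241 + 28 = 32269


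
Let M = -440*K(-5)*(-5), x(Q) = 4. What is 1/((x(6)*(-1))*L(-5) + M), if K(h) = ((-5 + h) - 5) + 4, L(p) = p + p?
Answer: -1/24160 ≈ -4.1391e-5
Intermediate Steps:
L(p) = 2*p
K(h) = -6 + h (K(h) = (-10 + h) + 4 = -6 + h)
M = -24200 (M = -440*(-6 - 5)*(-5) = -(-4840)*(-5) = -440*55 = -24200)
1/((x(6)*(-1))*L(-5) + M) = 1/((4*(-1))*(2*(-5)) - 24200) = 1/(-4*(-10) - 24200) = 1/(40 - 24200) = 1/(-24160) = -1/24160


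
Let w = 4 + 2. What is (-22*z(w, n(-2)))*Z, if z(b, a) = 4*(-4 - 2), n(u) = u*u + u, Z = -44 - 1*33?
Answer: -40656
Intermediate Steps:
w = 6
Z = -77 (Z = -44 - 33 = -77)
n(u) = u + u² (n(u) = u² + u = u + u²)
z(b, a) = -24 (z(b, a) = 4*(-6) = -24)
(-22*z(w, n(-2)))*Z = -22*(-24)*(-77) = 528*(-77) = -40656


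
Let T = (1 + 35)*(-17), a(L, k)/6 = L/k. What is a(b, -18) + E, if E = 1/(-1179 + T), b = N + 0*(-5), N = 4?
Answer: -2389/1791 ≈ -1.3339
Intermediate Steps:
b = 4 (b = 4 + 0*(-5) = 4 + 0 = 4)
a(L, k) = 6*L/k (a(L, k) = 6*(L/k) = 6*L/k)
T = -612 (T = 36*(-17) = -612)
E = -1/1791 (E = 1/(-1179 - 612) = 1/(-1791) = -1/1791 ≈ -0.00055835)
a(b, -18) + E = 6*4/(-18) - 1/1791 = 6*4*(-1/18) - 1/1791 = -4/3 - 1/1791 = -2389/1791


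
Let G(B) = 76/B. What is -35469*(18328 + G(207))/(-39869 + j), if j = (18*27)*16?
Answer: 14952043652/738139 ≈ 20256.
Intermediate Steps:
j = 7776 (j = 486*16 = 7776)
-35469*(18328 + G(207))/(-39869 + j) = -35469*(18328 + 76/207)/(-39869 + 7776) = -35469/((-32093/(18328 + 76*(1/207)))) = -35469/((-32093/(18328 + 76/207))) = -35469/((-32093/3793972/207)) = -35469/((-32093*207/3793972)) = -35469/(-6643251/3793972) = -35469*(-3793972/6643251) = 14952043652/738139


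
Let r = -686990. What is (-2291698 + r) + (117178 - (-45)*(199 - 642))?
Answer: -2881445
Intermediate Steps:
(-2291698 + r) + (117178 - (-45)*(199 - 642)) = (-2291698 - 686990) + (117178 - (-45)*(199 - 642)) = -2978688 + (117178 - (-45)*(-443)) = -2978688 + (117178 - 1*19935) = -2978688 + (117178 - 19935) = -2978688 + 97243 = -2881445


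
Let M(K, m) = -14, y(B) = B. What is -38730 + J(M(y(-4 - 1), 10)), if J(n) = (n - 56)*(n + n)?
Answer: -36770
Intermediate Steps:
J(n) = 2*n*(-56 + n) (J(n) = (-56 + n)*(2*n) = 2*n*(-56 + n))
-38730 + J(M(y(-4 - 1), 10)) = -38730 + 2*(-14)*(-56 - 14) = -38730 + 2*(-14)*(-70) = -38730 + 1960 = -36770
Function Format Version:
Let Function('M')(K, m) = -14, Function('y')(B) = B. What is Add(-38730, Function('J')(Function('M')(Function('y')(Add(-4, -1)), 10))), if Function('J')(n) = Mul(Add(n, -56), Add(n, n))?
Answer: -36770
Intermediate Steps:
Function('J')(n) = Mul(2, n, Add(-56, n)) (Function('J')(n) = Mul(Add(-56, n), Mul(2, n)) = Mul(2, n, Add(-56, n)))
Add(-38730, Function('J')(Function('M')(Function('y')(Add(-4, -1)), 10))) = Add(-38730, Mul(2, -14, Add(-56, -14))) = Add(-38730, Mul(2, -14, -70)) = Add(-38730, 1960) = -36770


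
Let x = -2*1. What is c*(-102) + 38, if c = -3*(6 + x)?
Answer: 1262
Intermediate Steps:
x = -2
c = -12 (c = -3*(6 - 2) = -3*4 = -12)
c*(-102) + 38 = -12*(-102) + 38 = 1224 + 38 = 1262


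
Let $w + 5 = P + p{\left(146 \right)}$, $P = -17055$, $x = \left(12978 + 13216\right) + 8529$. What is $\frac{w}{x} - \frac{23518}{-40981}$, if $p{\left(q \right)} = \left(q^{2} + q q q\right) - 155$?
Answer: $\frac{128523124011}{1422983263} \approx 90.319$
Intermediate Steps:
$x = 34723$ ($x = 26194 + 8529 = 34723$)
$p{\left(q \right)} = -155 + q^{2} + q^{3}$ ($p{\left(q \right)} = \left(q^{2} + q^{2} q\right) - 155 = \left(q^{2} + q^{3}\right) - 155 = -155 + q^{2} + q^{3}$)
$w = 3116237$ ($w = -5 + \left(-17055 + \left(-155 + 146^{2} + 146^{3}\right)\right) = -5 + \left(-17055 + \left(-155 + 21316 + 3112136\right)\right) = -5 + \left(-17055 + 3133297\right) = -5 + 3116242 = 3116237$)
$\frac{w}{x} - \frac{23518}{-40981} = \frac{3116237}{34723} - \frac{23518}{-40981} = 3116237 \cdot \frac{1}{34723} - - \frac{23518}{40981} = \frac{3116237}{34723} + \frac{23518}{40981} = \frac{128523124011}{1422983263}$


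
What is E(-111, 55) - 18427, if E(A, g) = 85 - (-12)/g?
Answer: -1008798/55 ≈ -18342.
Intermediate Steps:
E(A, g) = 85 + 12/g
E(-111, 55) - 18427 = (85 + 12/55) - 18427 = 4687/55 - 18427 = -1008798/55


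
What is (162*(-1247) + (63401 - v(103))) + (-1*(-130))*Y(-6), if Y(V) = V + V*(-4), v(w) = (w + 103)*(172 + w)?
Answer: -192923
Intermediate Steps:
v(w) = (103 + w)*(172 + w)
Y(V) = -3*V (Y(V) = V - 4*V = -3*V)
(162*(-1247) + (63401 - v(103))) + (-1*(-130))*Y(-6) = (162*(-1247) + (63401 - (17716 + 103² + 275*103))) + (-1*(-130))*(-3*(-6)) = (-202014 + (63401 - (17716 + 10609 + 28325))) + 130*18 = (-202014 + (63401 - 1*56650)) + 2340 = (-202014 + (63401 - 56650)) + 2340 = (-202014 + 6751) + 2340 = -195263 + 2340 = -192923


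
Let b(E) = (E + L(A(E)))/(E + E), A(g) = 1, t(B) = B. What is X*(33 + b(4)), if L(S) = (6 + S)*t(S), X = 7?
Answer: 1925/8 ≈ 240.63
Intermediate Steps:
L(S) = S*(6 + S) (L(S) = (6 + S)*S = S*(6 + S))
b(E) = (7 + E)/(2*E) (b(E) = (E + 1*(6 + 1))/(E + E) = (E + 1*7)/((2*E)) = (E + 7)*(1/(2*E)) = (7 + E)*(1/(2*E)) = (7 + E)/(2*E))
X*(33 + b(4)) = 7*(33 + (½)*(7 + 4)/4) = 7*(33 + (½)*(¼)*11) = 7*(33 + 11/8) = 7*(275/8) = 1925/8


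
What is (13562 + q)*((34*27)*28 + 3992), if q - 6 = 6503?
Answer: 596028416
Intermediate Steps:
q = 6509 (q = 6 + 6503 = 6509)
(13562 + q)*((34*27)*28 + 3992) = (13562 + 6509)*((34*27)*28 + 3992) = 20071*(918*28 + 3992) = 20071*(25704 + 3992) = 20071*29696 = 596028416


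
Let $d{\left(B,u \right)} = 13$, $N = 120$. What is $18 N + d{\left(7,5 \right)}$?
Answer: $2173$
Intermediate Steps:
$18 N + d{\left(7,5 \right)} = 18 \cdot 120 + 13 = 2160 + 13 = 2173$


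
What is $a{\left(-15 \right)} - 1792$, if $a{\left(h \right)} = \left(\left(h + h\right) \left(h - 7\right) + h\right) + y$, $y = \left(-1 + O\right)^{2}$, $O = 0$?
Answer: $-1146$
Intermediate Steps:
$y = 1$ ($y = \left(-1 + 0\right)^{2} = \left(-1\right)^{2} = 1$)
$a{\left(h \right)} = 1 + h + 2 h \left(-7 + h\right)$ ($a{\left(h \right)} = \left(\left(h + h\right) \left(h - 7\right) + h\right) + 1 = \left(2 h \left(-7 + h\right) + h\right) + 1 = \left(h + 2 h \left(-7 + h\right)\right) + 1 = 1 + h + 2 h \left(-7 + h\right)$)
$a{\left(-15 \right)} - 1792 = \left(1 - -195 + 2 \left(-15\right)^{2}\right) - 1792 = \left(1 + 195 + 2 \cdot 225\right) - 1792 = \left(1 + 195 + 450\right) - 1792 = 646 - 1792 = -1146$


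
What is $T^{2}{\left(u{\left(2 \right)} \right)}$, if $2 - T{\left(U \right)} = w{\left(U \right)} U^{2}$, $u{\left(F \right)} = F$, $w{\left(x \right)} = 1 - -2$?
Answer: $100$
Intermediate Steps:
$w{\left(x \right)} = 3$ ($w{\left(x \right)} = 1 + 2 = 3$)
$T{\left(U \right)} = 2 - 3 U^{2}$
$T^{2}{\left(u{\left(2 \right)} \right)} = \left(2 - 3 \cdot 2^{2}\right)^{2} = \left(2 - 12\right)^{2} = \left(-10\right)^{2} = 100$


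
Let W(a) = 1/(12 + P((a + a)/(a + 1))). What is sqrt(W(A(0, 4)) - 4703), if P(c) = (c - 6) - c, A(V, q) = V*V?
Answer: I*sqrt(169302)/6 ≈ 68.577*I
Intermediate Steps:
A(V, q) = V**2
P(c) = -6 (P(c) = (-6 + c) - c = -6)
W(a) = 1/6 (W(a) = 1/(12 - 6) = 1/6)
sqrt(W(A(0, 4)) - 4703) = sqrt(1/6 - 4703) = sqrt(-28217/6) = I*sqrt(169302)/6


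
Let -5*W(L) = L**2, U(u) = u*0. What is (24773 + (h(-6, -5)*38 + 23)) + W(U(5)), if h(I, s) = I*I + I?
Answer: 25936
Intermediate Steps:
U(u) = 0
h(I, s) = I + I**2 (h(I, s) = I**2 + I = I + I**2)
W(L) = -L**2/5
(24773 + (h(-6, -5)*38 + 23)) + W(U(5)) = (24773 + (-6*(1 - 6)*38 + 23)) - 1/5*0**2 = (24773 + (-6*(-5)*38 + 23)) - 1/5*0 = (24773 + (30*38 + 23)) + 0 = (24773 + (1140 + 23)) + 0 = (24773 + 1163) + 0 = 25936 + 0 = 25936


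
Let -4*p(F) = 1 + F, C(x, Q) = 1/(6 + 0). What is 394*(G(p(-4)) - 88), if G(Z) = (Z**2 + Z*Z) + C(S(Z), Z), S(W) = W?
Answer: -409957/12 ≈ -34163.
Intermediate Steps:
C(x, Q) = 1/6
p(F) = -1/4 - F/4 (p(F) = -(1 + F)/4 = -1/4 - F/4)
G(Z) = 1/6 + 2*Z**2 (G(Z) = (Z**2 + Z*Z) + 1/6 = (Z**2 + Z**2) + 1/6 = 2*Z**2 + 1/6 = 1/6 + 2*Z**2)
394*(G(p(-4)) - 88) = 394*((1/6 + 2*(-1/4 - 1/4*(-4))**2) - 88) = 394*((1/6 + 2*(-1/4 + 1)**2) - 88) = 394*((1/6 + 2*(3/4)**2) - 88) = 394*((1/6 + 2*(9/16)) - 88) = 394*((1/6 + 9/8) - 88) = 394*(31/24 - 88) = 394*(-2081/24) = -409957/12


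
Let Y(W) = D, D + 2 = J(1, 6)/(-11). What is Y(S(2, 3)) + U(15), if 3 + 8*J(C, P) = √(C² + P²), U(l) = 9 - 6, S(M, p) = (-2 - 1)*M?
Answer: 91/88 - √37/88 ≈ 0.96497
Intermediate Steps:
S(M, p) = -3*M
U(l) = 3
J(C, P) = -3/8 + √(C² + P²)/8
D = -173/88 - √37/88 (D = -2 + (-3/8 + √(1² + 6²)/8)/(-11) = -2 + (-3/8 + √(1 + 36)/8)*(-1/11) = -2 + (-3/8 + √37/8)*(-1/11) = -2 + (3/88 - √37/88) = -173/88 - √37/88 ≈ -2.0350)
Y(W) = -173/88 - √37/88
Y(S(2, 3)) + U(15) = (-173/88 - √37/88) + 3 = 91/88 - √37/88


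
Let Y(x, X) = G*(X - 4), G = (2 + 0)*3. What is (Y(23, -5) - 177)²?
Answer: 53361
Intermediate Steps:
G = 6 (G = 2*3 = 6)
Y(x, X) = -24 + 6*X (Y(x, X) = 6*(X - 4) = 6*(-4 + X) = -24 + 6*X)
(Y(23, -5) - 177)² = ((-24 + 6*(-5)) - 177)² = ((-24 - 30) - 177)² = (-54 - 177)² = (-231)² = 53361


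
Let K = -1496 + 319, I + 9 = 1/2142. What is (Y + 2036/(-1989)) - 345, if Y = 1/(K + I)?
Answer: -1748419267489/5052877479 ≈ -346.02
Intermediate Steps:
I = -19277/2142 (I = -9 + 1/2142 = -19277/2142 ≈ -8.9995)
K = -1177
Y = -2142/2540411 (Y = 1/(-1177 - 19277/2142) = 1/(-2540411/2142) = -2142/2540411 ≈ -0.00084317)
(Y + 2036/(-1989)) - 345 = (-2142/2540411 + 2036/(-1989)) - 345 = (-2142/2540411 + 2036*(-1/1989)) - 345 = (-2142/2540411 - 2036/1989) - 345 = -5176537234/5052877479 - 345 = -1748419267489/5052877479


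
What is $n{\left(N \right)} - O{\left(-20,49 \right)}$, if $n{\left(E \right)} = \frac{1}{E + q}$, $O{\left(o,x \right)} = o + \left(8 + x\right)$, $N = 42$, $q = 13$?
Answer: $- \frac{2034}{55} \approx -36.982$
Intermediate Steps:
$O{\left(o,x \right)} = 8 + o + x$
$n{\left(E \right)} = \frac{1}{13 + E}$ ($n{\left(E \right)} = \frac{1}{E + 13} = \frac{1}{13 + E}$)
$n{\left(N \right)} - O{\left(-20,49 \right)} = \frac{1}{13 + 42} - \left(8 - 20 + 49\right) = \frac{1}{55} - 37 = - \frac{2034}{55}$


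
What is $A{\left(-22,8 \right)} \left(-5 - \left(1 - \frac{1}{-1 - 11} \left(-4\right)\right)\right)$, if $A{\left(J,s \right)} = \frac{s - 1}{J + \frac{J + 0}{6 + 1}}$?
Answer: $\frac{833}{528} \approx 1.5777$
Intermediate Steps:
$A{\left(J,s \right)} = \frac{7 \left(-1 + s\right)}{8 J}$ ($A{\left(J,s \right)} = \frac{-1 + s}{J + \frac{J}{7}} = \frac{-1 + s}{\frac{8}{7} J} = \left(-1 + s\right) \frac{7}{8 J} = \frac{7 \left(-1 + s\right)}{8 J}$)
$A{\left(-22,8 \right)} \left(-5 - \left(1 - \frac{1}{-1 - 11} \left(-4\right)\right)\right) = \frac{7 \left(-1 + 8\right)}{8 \left(-22\right)} \left(-5 - \left(1 - \frac{1}{-1 - 11} \left(-4\right)\right)\right) = \frac{7}{8} \left(- \frac{1}{22}\right) 7 \left(-5 - \left(1 - \frac{1}{-12} \left(-4\right)\right)\right) = - \frac{49 \left(-5 - \frac{2}{3}\right)}{176} = \left(- \frac{49}{176}\right) \left(- \frac{17}{3}\right) = \frac{833}{528}$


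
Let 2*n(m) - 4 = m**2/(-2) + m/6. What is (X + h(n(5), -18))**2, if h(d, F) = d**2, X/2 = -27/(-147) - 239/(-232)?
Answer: 47950050625/163558521 ≈ 293.17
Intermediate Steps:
n(m) = 2 - m**2/4 + m/12 (n(m) = 2 + (m**2/(-2) + m/6)/2 = 2 + (m**2*(-1/2) + m*(1/6))/2 = 2 + (-m**2/2 + m/6)/2 = 2 + (-m**2/4 + m/12) = 2 - m**2/4 + m/12)
X = 13799/5684 (X = 2*(-27/(-147) - 239/(-232)) = 2*(-27*(-1/147) - 239*(-1/232)) = 2*(9/49 + 239/232) = 2*(13799/11368) = 13799/5684 ≈ 2.4277)
(X + h(n(5), -18))**2 = (13799/5684 + (2 - 1/4*5**2 + (1/12)*5)**2)**2 = (13799/5684 + (2 - 1/4*25 + 5/12)**2)**2 = (13799/5684 + (2 - 25/4 + 5/12)**2)**2 = (13799/5684 + (-23/6)**2)**2 = (13799/5684 + 529/36)**2 = (218975/12789)**2 = 47950050625/163558521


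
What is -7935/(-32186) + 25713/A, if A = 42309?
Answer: 129257837/151306386 ≈ 0.85428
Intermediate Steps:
-7935/(-32186) + 25713/A = -7935/(-32186) + 25713/42309 = -7935*(-1/32186) + 25713*(1/42309) = 7935/32186 + 2857/4701 = 129257837/151306386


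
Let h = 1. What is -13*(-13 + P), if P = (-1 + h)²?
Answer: 169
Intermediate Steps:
P = 0 (P = (-1 + 1)² = 0² = 0)
-13*(-13 + P) = -13*(-13 + 0) = -13*(-13) = 169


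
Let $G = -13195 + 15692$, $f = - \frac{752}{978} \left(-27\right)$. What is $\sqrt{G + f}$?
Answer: $\frac{\sqrt{66894385}}{163} \approx 50.177$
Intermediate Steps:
$f = \frac{3384}{163}$ ($f = \left(-752\right) \frac{1}{978} \left(-27\right) = \left(- \frac{376}{489}\right) \left(-27\right) = \frac{3384}{163} \approx 20.761$)
$G = 2497$
$\sqrt{G + f} = \sqrt{2497 + \frac{3384}{163}} = \sqrt{\frac{410395}{163}} = \frac{\sqrt{66894385}}{163}$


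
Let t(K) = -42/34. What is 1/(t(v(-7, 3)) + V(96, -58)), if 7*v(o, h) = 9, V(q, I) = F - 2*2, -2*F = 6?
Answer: -17/140 ≈ -0.12143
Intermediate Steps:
F = -3 (F = -½*6 = -3)
V(q, I) = -7 (V(q, I) = -3 - 2*2 = -3 - 4 = -7)
v(o, h) = 9/7 (v(o, h) = (⅐)*9 = 9/7)
t(K) = -21/17 (t(K) = -42*1/34 = -21/17)
1/(t(v(-7, 3)) + V(96, -58)) = 1/(-21/17 - 7) = 1/(-140/17) = -17/140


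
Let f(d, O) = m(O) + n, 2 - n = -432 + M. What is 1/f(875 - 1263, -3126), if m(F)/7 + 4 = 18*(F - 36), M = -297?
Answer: -1/397709 ≈ -2.5144e-6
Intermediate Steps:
m(F) = -4564 + 126*F (m(F) = -28 + 7*(18*(F - 36)) = -28 + 7*(18*(-36 + F)) = -28 + 7*(-648 + 18*F) = -28 + (-4536 + 126*F) = -4564 + 126*F)
n = 731 (n = 2 - (-432 - 297) = 2 - 1*(-729) = 2 + 729 = 731)
f(d, O) = -3833 + 126*O (f(d, O) = (-4564 + 126*O) + 731 = -3833 + 126*O)
1/f(875 - 1263, -3126) = 1/(-3833 + 126*(-3126)) = 1/(-3833 - 393876) = 1/(-397709) = -1/397709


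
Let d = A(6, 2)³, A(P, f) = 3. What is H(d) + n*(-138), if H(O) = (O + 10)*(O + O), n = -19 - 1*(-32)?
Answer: 204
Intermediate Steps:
d = 27 (d = 3³ = 27)
n = 13 (n = -19 + 32 = 13)
H(O) = 2*O*(10 + O) (H(O) = (10 + O)*(2*O) = 2*O*(10 + O))
H(d) + n*(-138) = 2*27*(10 + 27) + 13*(-138) = 2*27*37 - 1794 = 1998 - 1794 = 204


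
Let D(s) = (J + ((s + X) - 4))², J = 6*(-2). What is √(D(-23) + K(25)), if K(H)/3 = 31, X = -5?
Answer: √2029 ≈ 45.044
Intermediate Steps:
J = -12
K(H) = 93 (K(H) = 3*31 = 93)
D(s) = (-21 + s)² (D(s) = (-12 + ((s - 5) - 4))² = (-12 + ((-5 + s) - 4))² = (-12 + (-9 + s))² = (-21 + s)²)
√(D(-23) + K(25)) = √((-21 - 23)² + 93) = √((-44)² + 93) = √(1936 + 93) = √2029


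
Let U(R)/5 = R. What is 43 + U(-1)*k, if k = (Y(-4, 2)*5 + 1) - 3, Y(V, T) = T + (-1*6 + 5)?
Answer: 28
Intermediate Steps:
U(R) = 5*R
Y(V, T) = -1 + T (Y(V, T) = T + (-6 + 5) = T - 1 = -1 + T)
k = 3 (k = ((-1 + 2)*5 + 1) - 3 = (1*5 + 1) - 3 = (5 + 1) - 3 = 6 - 3 = 3)
43 + U(-1)*k = 43 + (5*(-1))*3 = 43 - 5*3 = 43 - 15 = 28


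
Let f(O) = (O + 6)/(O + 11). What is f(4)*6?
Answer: 4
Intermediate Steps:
f(O) = (6 + O)/(11 + O)
f(4)*6 = ((6 + 4)/(11 + 4))*6 = (10/15)*6 = ((1/15)*10)*6 = (⅔)*6 = 4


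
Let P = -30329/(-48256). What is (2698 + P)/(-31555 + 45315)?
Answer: 10017309/51077120 ≈ 0.19612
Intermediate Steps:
P = 2333/3712 (P = -30329*(-1/48256) = 2333/3712 ≈ 0.62850)
(2698 + P)/(-31555 + 45315) = (2698 + 2333/3712)/(-31555 + 45315) = (10017309/3712)/13760 = (10017309/3712)*(1/13760) = 10017309/51077120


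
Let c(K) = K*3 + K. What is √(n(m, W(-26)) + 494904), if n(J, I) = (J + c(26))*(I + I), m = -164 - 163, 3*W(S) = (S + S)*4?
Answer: 2*√1183110/3 ≈ 725.14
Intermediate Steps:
W(S) = 8*S/3 (W(S) = ((S + S)*4)/3 = ((2*S)*4)/3 = (8*S)/3 = 8*S/3)
c(K) = 4*K (c(K) = 3*K + K = 4*K)
m = -327
n(J, I) = 2*I*(104 + J) (n(J, I) = (J + 4*26)*(I + I) = (J + 104)*(2*I) = (104 + J)*(2*I) = 2*I*(104 + J))
√(n(m, W(-26)) + 494904) = √(2*((8/3)*(-26))*(104 - 327) + 494904) = √(2*(-208/3)*(-223) + 494904) = √(92768/3 + 494904) = √(1577480/3) = 2*√1183110/3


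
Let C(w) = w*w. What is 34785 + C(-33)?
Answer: 35874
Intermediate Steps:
C(w) = w**2
34785 + C(-33) = 34785 + (-33)**2 = 34785 + 1089 = 35874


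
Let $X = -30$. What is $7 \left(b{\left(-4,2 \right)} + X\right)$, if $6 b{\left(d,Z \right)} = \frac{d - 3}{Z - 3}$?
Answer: $- \frac{1211}{6} \approx -201.83$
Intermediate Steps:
$b{\left(d,Z \right)} = \frac{-3 + d}{6 \left(-3 + Z\right)}$ ($b{\left(d,Z \right)} = \frac{\left(d - 3\right) \frac{1}{Z - 3}}{6} = \frac{\left(-3 + d\right) \frac{1}{-3 + Z}}{6} = \frac{\frac{1}{-3 + Z} \left(-3 + d\right)}{6} = \frac{-3 + d}{6 \left(-3 + Z\right)}$)
$7 \left(b{\left(-4,2 \right)} + X\right) = 7 \left(\frac{-3 - 4}{6 \left(-3 + 2\right)} - 30\right) = 7 \left(\frac{1}{6} \frac{1}{-1} \left(-7\right) - 30\right) = 7 \left(\frac{1}{6} \left(-1\right) \left(-7\right) - 30\right) = 7 \left(\frac{7}{6} - 30\right) = 7 \left(- \frac{173}{6}\right) = - \frac{1211}{6}$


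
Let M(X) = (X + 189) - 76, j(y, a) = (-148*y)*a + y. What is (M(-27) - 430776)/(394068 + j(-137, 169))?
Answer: -86138/764115 ≈ -0.11273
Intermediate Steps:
j(y, a) = y - 148*a*y (j(y, a) = -148*a*y + y = y - 148*a*y)
M(X) = 113 + X (M(X) = (189 + X) - 76 = 113 + X)
(M(-27) - 430776)/(394068 + j(-137, 169)) = ((113 - 27) - 430776)/(394068 - 137*(1 - 148*169)) = (86 - 430776)/(394068 - 137*(1 - 25012)) = -430690/(394068 - 137*(-25011)) = -430690/(394068 + 3426507) = -430690/3820575 = -430690*1/3820575 = -86138/764115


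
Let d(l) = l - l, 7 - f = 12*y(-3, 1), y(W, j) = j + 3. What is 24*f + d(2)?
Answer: -984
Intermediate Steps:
y(W, j) = 3 + j
f = -41 (f = 7 - 12*(3 + 1) = 7 - 12*4 = 7 - 1*48 = 7 - 48 = -41)
d(l) = 0
24*f + d(2) = 24*(-41) + 0 = -984 + 0 = -984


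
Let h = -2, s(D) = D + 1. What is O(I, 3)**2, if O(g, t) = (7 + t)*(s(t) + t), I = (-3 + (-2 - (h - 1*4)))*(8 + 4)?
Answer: 4900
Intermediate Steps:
s(D) = 1 + D
I = 12 (I = (-3 + (-2 - (-2 - 1*4)))*(8 + 4) = (-3 + (-2 - (-2 - 4)))*12 = (-3 + (-2 - 1*(-6)))*12 = (-3 + (-2 + 6))*12 = (-3 + 4)*12 = 1*12 = 12)
O(g, t) = (1 + 2*t)*(7 + t) (O(g, t) = (7 + t)*((1 + t) + t) = (7 + t)*(1 + 2*t) = (1 + 2*t)*(7 + t))
O(I, 3)**2 = (7 + 2*3**2 + 15*3)**2 = (7 + 2*9 + 45)**2 = (7 + 18 + 45)**2 = 70**2 = 4900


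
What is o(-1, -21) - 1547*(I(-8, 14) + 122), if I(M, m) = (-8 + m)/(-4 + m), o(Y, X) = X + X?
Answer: -948521/5 ≈ -1.8970e+5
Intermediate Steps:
o(Y, X) = 2*X
I(M, m) = (-8 + m)/(-4 + m)
o(-1, -21) - 1547*(I(-8, 14) + 122) = 2*(-21) - 1547*((-8 + 14)/(-4 + 14) + 122) = -42 - 1547*(6/10 + 122) = -42 - 1547*((1/10)*6 + 122) = -42 - 1547*(3/5 + 122) = -42 - 1547*613/5 = -42 - 948311/5 = -948521/5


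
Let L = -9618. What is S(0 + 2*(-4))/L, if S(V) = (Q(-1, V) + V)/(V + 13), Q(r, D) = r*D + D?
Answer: 4/24045 ≈ 0.00016635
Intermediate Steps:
Q(r, D) = D + D*r (Q(r, D) = D*r + D = D + D*r)
S(V) = V/(13 + V) (S(V) = (V*(1 - 1) + V)/(V + 13) = (V*0 + V)/(13 + V) = (0 + V)/(13 + V) = V/(13 + V))
S(0 + 2*(-4))/L = ((0 + 2*(-4))/(13 + (0 + 2*(-4))))/(-9618) = ((0 - 8)/(13 + (0 - 8)))*(-1/9618) = -8/(13 - 8)*(-1/9618) = -8/5*(-1/9618) = 4/24045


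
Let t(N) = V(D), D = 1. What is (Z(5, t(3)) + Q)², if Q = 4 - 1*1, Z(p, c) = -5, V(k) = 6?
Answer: 4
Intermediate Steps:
t(N) = 6
Q = 3 (Q = 4 - 1 = 3)
(Z(5, t(3)) + Q)² = (-5 + 3)² = (-2)² = 4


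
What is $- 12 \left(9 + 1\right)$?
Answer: $-120$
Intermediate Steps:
$- 12 \left(9 + 1\right) = \left(-12\right) 10 = -120$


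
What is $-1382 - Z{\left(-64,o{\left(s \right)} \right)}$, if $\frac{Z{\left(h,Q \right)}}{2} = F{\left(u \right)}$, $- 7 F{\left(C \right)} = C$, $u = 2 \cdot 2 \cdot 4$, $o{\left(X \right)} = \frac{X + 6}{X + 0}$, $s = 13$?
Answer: $- \frac{9642}{7} \approx -1377.4$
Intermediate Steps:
$o{\left(X \right)} = \frac{6 + X}{X}$
$u = 16$ ($u = 4 \cdot 4 = 16$)
$F{\left(C \right)} = - \frac{C}{7}$
$Z{\left(h,Q \right)} = - \frac{32}{7}$ ($Z{\left(h,Q \right)} = 2 \left(\left(- \frac{1}{7}\right) 16\right) = 2 \left(- \frac{16}{7}\right) = - \frac{32}{7}$)
$-1382 - Z{\left(-64,o{\left(s \right)} \right)} = -1382 - - \frac{32}{7} = -1382 + \frac{32}{7} = - \frac{9642}{7}$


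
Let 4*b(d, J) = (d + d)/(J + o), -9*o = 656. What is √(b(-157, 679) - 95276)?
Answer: I*√11340536671430/10910 ≈ 308.67*I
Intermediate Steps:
o = -656/9 (o = -⅑*656 = -656/9 ≈ -72.889)
b(d, J) = d/(2*(-656/9 + J)) (b(d, J) = ((d + d)/(J - 656/9))/4 = ((2*d)/(-656/9 + J))/4 = (2*d/(-656/9 + J))/4 = d/(2*(-656/9 + J)))
√(b(-157, 679) - 95276) = √((9/2)*(-157)/(-656 + 9*679) - 95276) = √((9/2)*(-157)/(-656 + 6111) - 95276) = √((9/2)*(-157)/5455 - 95276) = √((9/2)*(-157)*(1/5455) - 95276) = √(-1413/10910 - 95276) = √(-1039462573/10910) = I*√11340536671430/10910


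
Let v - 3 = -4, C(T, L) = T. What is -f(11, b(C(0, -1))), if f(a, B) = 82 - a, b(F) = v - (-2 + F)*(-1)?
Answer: -71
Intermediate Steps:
v = -1 (v = 3 - 4 = -1)
b(F) = -3 + F (b(F) = -1 - (-2 + F)*(-1) = -1 - (2 - F) = -1 + (-2 + F) = -3 + F)
-f(11, b(C(0, -1))) = -(82 - 1*11) = -(82 - 11) = -1*71 = -71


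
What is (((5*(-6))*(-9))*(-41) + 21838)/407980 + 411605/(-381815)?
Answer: -8190761199/7788644185 ≈ -1.0516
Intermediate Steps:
(((5*(-6))*(-9))*(-41) + 21838)/407980 + 411605/(-381815) = (-30*(-9)*(-41) + 21838)*(1/407980) + 411605*(-1/381815) = (270*(-41) + 21838)*(1/407980) - 82321/76363 = (-11070 + 21838)*(1/407980) - 82321/76363 = 10768*(1/407980) - 82321/76363 = 2692/101995 - 82321/76363 = -8190761199/7788644185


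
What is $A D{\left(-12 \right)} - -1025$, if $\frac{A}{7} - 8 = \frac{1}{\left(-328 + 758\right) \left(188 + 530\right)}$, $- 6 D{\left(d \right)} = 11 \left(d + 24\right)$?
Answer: $- \frac{31954667}{154370} \approx -207.0$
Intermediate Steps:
$D{\left(d \right)} = -44 - \frac{11 d}{6}$ ($D{\left(d \right)} = - \frac{11 \left(d + 24\right)}{6} = - \frac{11 \left(24 + d\right)}{6} = - \frac{264 + 11 d}{6} = -44 - \frac{11 d}{6}$)
$A = \frac{17289447}{308740}$ ($A = 56 + \frac{7}{\left(-328 + 758\right) \left(188 + 530\right)} = 56 + \frac{7}{430 \cdot 718} = 56 + \frac{7}{308740} = \frac{17289447}{308740} \approx 56.0$)
$A D{\left(-12 \right)} - -1025 = \frac{17289447 \left(-44 - -22\right)}{308740} - -1025 = \frac{17289447 \left(-44 + 22\right)}{308740} + 1025 = \frac{17289447}{308740} \left(-22\right) + 1025 = - \frac{190183917}{154370} + 1025 = - \frac{31954667}{154370}$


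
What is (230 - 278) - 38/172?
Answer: -4147/86 ≈ -48.221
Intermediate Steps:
(230 - 278) - 38/172 = -48 - 38*1/172 = -48 - 19/86 = -4147/86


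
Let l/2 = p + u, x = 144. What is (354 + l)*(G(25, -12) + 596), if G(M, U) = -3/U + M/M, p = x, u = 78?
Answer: 953211/2 ≈ 4.7661e+5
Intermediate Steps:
p = 144
G(M, U) = 1 - 3/U (G(M, U) = -3/U + 1 = 1 - 3/U)
l = 444 (l = 2*(144 + 78) = 2*222 = 444)
(354 + l)*(G(25, -12) + 596) = (354 + 444)*((-3 - 12)/(-12) + 596) = 798*(-1/12*(-15) + 596) = 798*(5/4 + 596) = 798*(2389/4) = 953211/2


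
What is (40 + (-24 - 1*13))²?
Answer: 9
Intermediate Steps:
(40 + (-24 - 1*13))² = (40 + (-24 - 13))² = (40 - 37)² = 3² = 9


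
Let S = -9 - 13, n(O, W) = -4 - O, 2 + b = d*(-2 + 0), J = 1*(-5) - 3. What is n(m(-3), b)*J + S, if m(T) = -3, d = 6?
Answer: -14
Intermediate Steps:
J = -8 (J = -5 - 3 = -8)
b = -14 (b = -2 + 6*(-2 + 0) = -2 + 6*(-2) = -2 - 12 = -14)
S = -22
n(m(-3), b)*J + S = (-4 - 1*(-3))*(-8) - 22 = (-4 + 3)*(-8) - 22 = -1*(-8) - 22 = 8 - 22 = -14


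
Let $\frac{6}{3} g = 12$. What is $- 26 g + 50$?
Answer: $-106$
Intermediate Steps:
$g = 6$ ($g = \frac{1}{2} \cdot 12 = 6$)
$- 26 g + 50 = \left(-26\right) 6 + 50 = -156 + 50 = -106$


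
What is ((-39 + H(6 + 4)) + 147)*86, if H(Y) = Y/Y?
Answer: 9374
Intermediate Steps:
H(Y) = 1
((-39 + H(6 + 4)) + 147)*86 = ((-39 + 1) + 147)*86 = (-38 + 147)*86 = 109*86 = 9374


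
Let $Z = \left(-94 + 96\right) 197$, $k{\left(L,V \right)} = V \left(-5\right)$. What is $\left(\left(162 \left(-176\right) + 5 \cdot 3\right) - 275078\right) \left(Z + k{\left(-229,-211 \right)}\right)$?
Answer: $-439880175$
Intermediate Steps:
$k{\left(L,V \right)} = - 5 V$
$Z = 394$ ($Z = 2 \cdot 197 = 394$)
$\left(\left(162 \left(-176\right) + 5 \cdot 3\right) - 275078\right) \left(Z + k{\left(-229,-211 \right)}\right) = \left(\left(162 \left(-176\right) + 5 \cdot 3\right) - 275078\right) \left(394 - -1055\right) = \left(\left(-28512 + 15\right) - 275078\right) \left(394 + 1055\right) = \left(-28497 - 275078\right) 1449 = \left(-303575\right) 1449 = -439880175$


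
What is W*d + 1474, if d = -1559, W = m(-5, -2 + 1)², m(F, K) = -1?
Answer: -85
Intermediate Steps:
W = 1 (W = (-1)² = 1)
W*d + 1474 = 1*(-1559) + 1474 = -1559 + 1474 = -85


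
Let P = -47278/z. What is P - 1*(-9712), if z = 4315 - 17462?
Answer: 127730942/13147 ≈ 9715.6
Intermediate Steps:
z = -13147
P = 47278/13147 (P = -47278/(-13147) = -47278*(-1/13147) = 47278/13147 ≈ 3.5961)
P - 1*(-9712) = 47278/13147 - 1*(-9712) = 47278/13147 + 9712 = 127730942/13147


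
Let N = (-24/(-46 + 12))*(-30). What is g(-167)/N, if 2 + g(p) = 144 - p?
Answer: -1751/120 ≈ -14.592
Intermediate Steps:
N = -360/17 (N = (-24/(-34))*(-30) = -1/34*(-24)*(-30) = (12/17)*(-30) = -360/17 ≈ -21.176)
g(p) = 142 - p (g(p) = -2 + (144 - p) = 142 - p)
g(-167)/N = (142 - 1*(-167))/(-360/17) = (142 + 167)*(-17/360) = 309*(-17/360) = -1751/120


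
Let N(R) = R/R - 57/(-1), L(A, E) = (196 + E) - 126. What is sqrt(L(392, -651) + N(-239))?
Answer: I*sqrt(523) ≈ 22.869*I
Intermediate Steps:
L(A, E) = 70 + E
N(R) = 58 (N(R) = 1 - 57*(-1) = 1 + 57 = 58)
sqrt(L(392, -651) + N(-239)) = sqrt((70 - 651) + 58) = sqrt(-581 + 58) = sqrt(-523) = I*sqrt(523)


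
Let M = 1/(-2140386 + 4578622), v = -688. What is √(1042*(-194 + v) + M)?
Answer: I*√1365927948334255097/1219118 ≈ 958.67*I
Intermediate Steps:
M = 1/2438236 ≈ 4.1013e-7
√(1042*(-194 + v) + M) = √(1042*(-194 - 688) + 1/2438236) = √(1042*(-882) + 1/2438236) = √(-919044 + 1/2438236) = √(-2240846166383/2438236) = I*√1365927948334255097/1219118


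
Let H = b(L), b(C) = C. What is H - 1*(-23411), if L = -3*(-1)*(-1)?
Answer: 23408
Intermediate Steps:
L = -3 (L = 3*(-1) = -3)
H = -3
H - 1*(-23411) = -3 - 1*(-23411) = -3 + 23411 = 23408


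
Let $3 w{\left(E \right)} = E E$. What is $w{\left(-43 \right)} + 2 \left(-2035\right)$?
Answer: $- \frac{10361}{3} \approx -3453.7$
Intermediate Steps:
$w{\left(E \right)} = \frac{E^{2}}{3}$ ($w{\left(E \right)} = \frac{E E}{3} = \frac{E^{2}}{3}$)
$w{\left(-43 \right)} + 2 \left(-2035\right) = \frac{\left(-43\right)^{2}}{3} + 2 \left(-2035\right) = \frac{1}{3} \cdot 1849 - 4070 = \frac{1849}{3} - 4070 = - \frac{10361}{3}$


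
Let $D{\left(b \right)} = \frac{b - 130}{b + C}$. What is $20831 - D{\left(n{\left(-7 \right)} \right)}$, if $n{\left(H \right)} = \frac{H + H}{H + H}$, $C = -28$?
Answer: $\frac{187436}{9} \approx 20826.0$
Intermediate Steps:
$n{\left(H \right)} = 1$ ($n{\left(H \right)} = \frac{2 H}{2 H} = 2 H \frac{1}{2 H} = 1$)
$D{\left(b \right)} = \frac{-130 + b}{-28 + b}$ ($D{\left(b \right)} = \frac{b - 130}{b - 28} = \frac{-130 + b}{-28 + b}$)
$20831 - D{\left(n{\left(-7 \right)} \right)} = 20831 - \frac{-130 + 1}{-28 + 1} = 20831 - \frac{1}{-27} \left(-129\right) = 20831 - \left(- \frac{1}{27}\right) \left(-129\right) = 20831 - \frac{43}{9} = \frac{187436}{9}$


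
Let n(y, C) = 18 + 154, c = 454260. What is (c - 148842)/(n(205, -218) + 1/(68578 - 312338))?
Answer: 24816230560/13975573 ≈ 1775.7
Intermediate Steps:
n(y, C) = 172
(c - 148842)/(n(205, -218) + 1/(68578 - 312338)) = (454260 - 148842)/(172 + 1/(68578 - 312338)) = 305418/(172 + 1/(-243760)) = 305418/(172 - 1/243760) = 305418/(41926719/243760) = 305418*(243760/41926719) = 24816230560/13975573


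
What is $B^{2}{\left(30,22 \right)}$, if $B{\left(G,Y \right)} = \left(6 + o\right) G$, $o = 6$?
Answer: $129600$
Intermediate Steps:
$B{\left(G,Y \right)} = 12 G$ ($B{\left(G,Y \right)} = \left(6 + 6\right) G = 12 G$)
$B^{2}{\left(30,22 \right)} = \left(12 \cdot 30\right)^{2} = 360^{2} = 129600$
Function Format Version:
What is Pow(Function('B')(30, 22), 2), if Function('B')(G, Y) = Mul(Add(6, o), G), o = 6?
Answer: 129600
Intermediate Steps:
Function('B')(G, Y) = Mul(12, G) (Function('B')(G, Y) = Mul(Add(6, 6), G) = Mul(12, G))
Pow(Function('B')(30, 22), 2) = Pow(Mul(12, 30), 2) = Pow(360, 2) = 129600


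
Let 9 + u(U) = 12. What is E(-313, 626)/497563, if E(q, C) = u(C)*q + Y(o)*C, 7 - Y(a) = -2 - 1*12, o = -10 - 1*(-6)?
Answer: 12207/497563 ≈ 0.024534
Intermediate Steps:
u(U) = 3 (u(U) = -9 + 12 = 3)
o = -4 (o = -10 + 6 = -4)
Y(a) = 21 (Y(a) = 7 - (-2 - 1*12) = 7 - (-2 - 12) = 7 - 1*(-14) = 7 + 14 = 21)
E(q, C) = 3*q + 21*C
E(-313, 626)/497563 = (3*(-313) + 21*626)/497563 = (-939 + 13146)*(1/497563) = 12207*(1/497563) = 12207/497563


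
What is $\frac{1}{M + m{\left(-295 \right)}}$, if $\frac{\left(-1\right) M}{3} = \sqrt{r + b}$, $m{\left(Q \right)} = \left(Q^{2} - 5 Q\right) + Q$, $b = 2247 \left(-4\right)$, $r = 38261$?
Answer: $\frac{88205}{7779858568} + \frac{3 \sqrt{29273}}{7779858568} \approx 1.1404 \cdot 10^{-5}$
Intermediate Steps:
$b = -8988$
$m{\left(Q \right)} = Q^{2} - 4 Q$
$M = - 3 \sqrt{29273}$ ($M = - 3 \sqrt{38261 - 8988} = - 3 \sqrt{29273} \approx -513.28$)
$\frac{1}{M + m{\left(-295 \right)}} = \frac{1}{- 3 \sqrt{29273} - 295 \left(-4 - 295\right)} = \frac{1}{- 3 \sqrt{29273} - -88205} = \frac{1}{- 3 \sqrt{29273} + 88205} = \frac{1}{88205 - 3 \sqrt{29273}}$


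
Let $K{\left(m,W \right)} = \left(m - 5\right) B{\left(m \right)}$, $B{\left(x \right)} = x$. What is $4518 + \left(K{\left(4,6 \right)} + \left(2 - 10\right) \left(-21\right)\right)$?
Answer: $4682$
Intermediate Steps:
$K{\left(m,W \right)} = m \left(-5 + m\right)$ ($K{\left(m,W \right)} = \left(m - 5\right) m = \left(-5 + m\right) m = m \left(-5 + m\right)$)
$4518 + \left(K{\left(4,6 \right)} + \left(2 - 10\right) \left(-21\right)\right) = 4518 + \left(4 \left(-5 + 4\right) + \left(2 - 10\right) \left(-21\right)\right) = 4518 + \left(4 \left(-1\right) + \left(2 - 10\right) \left(-21\right)\right) = 4518 - -164 = 4518 + \left(-4 + 168\right) = 4518 + 164 = 4682$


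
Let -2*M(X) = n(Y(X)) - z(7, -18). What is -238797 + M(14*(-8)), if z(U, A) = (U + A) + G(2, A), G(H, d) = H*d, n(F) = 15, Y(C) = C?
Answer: -238828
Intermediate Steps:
z(U, A) = U + 3*A (z(U, A) = (U + A) + 2*A = (A + U) + 2*A = U + 3*A)
M(X) = -31 (M(X) = -(15 - (7 + 3*(-18)))/2 = -(15 - (7 - 54))/2 = -(15 - 1*(-47))/2 = -(15 + 47)/2 = -1/2*62 = -31)
-238797 + M(14*(-8)) = -238797 - 31 = -238828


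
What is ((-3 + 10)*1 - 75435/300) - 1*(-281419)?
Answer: 5623491/20 ≈ 2.8117e+5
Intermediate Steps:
((-3 + 10)*1 - 75435/300) - 1*(-281419) = (7*1 - 75435/300) + 281419 = (7 - 321*47/60) + 281419 = (7 - 5029/20) + 281419 = -4889/20 + 281419 = 5623491/20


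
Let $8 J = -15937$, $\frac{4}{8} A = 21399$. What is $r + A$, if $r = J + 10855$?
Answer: $\frac{413287}{8} \approx 51661.0$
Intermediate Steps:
$A = 42798$ ($A = 2 \cdot 21399 = 42798$)
$J = - \frac{15937}{8}$ ($J = \frac{1}{8} \left(-15937\right) = - \frac{15937}{8} \approx -1992.1$)
$r = \frac{70903}{8}$ ($r = - \frac{15937}{8} + 10855 = \frac{70903}{8} \approx 8862.9$)
$r + A = \frac{70903}{8} + 42798 = \frac{413287}{8}$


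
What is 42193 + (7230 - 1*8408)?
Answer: 41015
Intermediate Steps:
42193 + (7230 - 1*8408) = 42193 + (7230 - 8408) = 42193 - 1178 = 41015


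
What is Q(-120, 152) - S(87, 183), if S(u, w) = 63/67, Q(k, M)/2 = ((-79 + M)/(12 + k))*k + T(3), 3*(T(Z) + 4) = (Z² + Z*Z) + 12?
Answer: 104489/603 ≈ 173.28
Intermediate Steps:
T(Z) = 2*Z²/3 (T(Z) = -4 + ((Z² + Z*Z) + 12)/3 = -4 + ((Z² + Z²) + 12)/3 = -4 + (2*Z² + 12)/3 = -4 + (12 + 2*Z²)/3 = -4 + (4 + 2*Z²/3) = 2*Z²/3)
Q(k, M) = 12 + 2*k*(-79 + M)/(12 + k) (Q(k, M) = 2*(((-79 + M)/(12 + k))*k + (⅔)*3²) = 2*(((-79 + M)/(12 + k))*k + (⅔)*9) = 2*(k*(-79 + M)/(12 + k) + 6) = 2*(6 + k*(-79 + M)/(12 + k)) = 12 + 2*k*(-79 + M)/(12 + k))
S(u, w) = 63/67 (S(u, w) = 63*(1/67) = 63/67)
Q(-120, 152) - S(87, 183) = 2*(72 - 73*(-120) + 152*(-120))/(12 - 120) - 1*63/67 = 2*(72 + 8760 - 18240)/(-108) - 63/67 = 2*(-1/108)*(-9408) - 63/67 = 1568/9 - 63/67 = 104489/603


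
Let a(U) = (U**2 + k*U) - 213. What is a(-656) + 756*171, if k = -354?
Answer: 791623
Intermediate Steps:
a(U) = -213 + U**2 - 354*U (a(U) = (U**2 - 354*U) - 213 = -213 + U**2 - 354*U)
a(-656) + 756*171 = (-213 + (-656)**2 - 354*(-656)) + 756*171 = (-213 + 430336 + 232224) + 129276 = 662347 + 129276 = 791623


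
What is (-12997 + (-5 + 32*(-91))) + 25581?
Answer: 9667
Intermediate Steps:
(-12997 + (-5 + 32*(-91))) + 25581 = (-12997 + (-5 - 2912)) + 25581 = (-12997 - 2917) + 25581 = -15914 + 25581 = 9667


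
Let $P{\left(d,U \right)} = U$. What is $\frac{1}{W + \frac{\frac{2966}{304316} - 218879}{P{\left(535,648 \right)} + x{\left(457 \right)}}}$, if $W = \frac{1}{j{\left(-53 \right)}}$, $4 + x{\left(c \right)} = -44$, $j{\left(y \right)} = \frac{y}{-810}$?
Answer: $- \frac{4838624400}{1691173250147} \approx -0.0028611$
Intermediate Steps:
$j{\left(y \right)} = - \frac{y}{810}$ ($j{\left(y \right)} = y \left(- \frac{1}{810}\right) = - \frac{y}{810}$)
$x{\left(c \right)} = -48$ ($x{\left(c \right)} = -4 - 44 = -48$)
$W = \frac{810}{53}$ ($W = \frac{1}{\left(- \frac{1}{810}\right) \left(-53\right)} = \frac{1}{\frac{53}{810}} = \frac{810}{53} \approx 15.283$)
$\frac{1}{W + \frac{\frac{2966}{304316} - 218879}{P{\left(535,648 \right)} + x{\left(457 \right)}}} = \frac{1}{\frac{810}{53} + \frac{\frac{2966}{304316} - 218879}{648 - 48}} = \frac{1}{\frac{810}{53} + \frac{2966 \cdot \frac{1}{304316} - 218879}{600}} = \frac{1}{\frac{810}{53} + \left(\frac{1483}{152158} - 218879\right) \frac{1}{600}} = \frac{1}{\frac{810}{53} - \frac{33304189399}{91294800}} = \frac{1}{- \frac{1691173250147}{4838624400}} = - \frac{4838624400}{1691173250147}$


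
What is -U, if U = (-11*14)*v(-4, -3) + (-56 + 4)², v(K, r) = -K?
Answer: -2088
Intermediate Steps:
U = 2088 (U = (-11*14)*(-1*(-4)) + (-56 + 4)² = -154*4 + (-52)² = -616 + 2704 = 2088)
-U = -1*2088 = -2088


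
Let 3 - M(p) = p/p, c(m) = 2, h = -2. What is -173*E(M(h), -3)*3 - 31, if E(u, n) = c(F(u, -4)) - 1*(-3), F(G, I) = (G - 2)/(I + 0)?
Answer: -2626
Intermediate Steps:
F(G, I) = (-2 + G)/I
M(p) = 2 (M(p) = 3 - p/p = 3 - 1*1 = 3 - 1 = 2)
E(u, n) = 5 (E(u, n) = 2 - 1*(-3) = 2 + 3 = 5)
-173*E(M(h), -3)*3 - 31 = -865*3 - 31 = -173*15 - 31 = -2595 - 31 = -2626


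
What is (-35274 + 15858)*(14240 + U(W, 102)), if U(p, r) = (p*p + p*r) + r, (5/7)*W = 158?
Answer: -41663745936/25 ≈ -1.6665e+9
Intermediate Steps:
W = 1106/5 (W = (7/5)*158 = 1106/5 ≈ 221.20)
U(p, r) = r + p² + p*r (U(p, r) = (p² + p*r) + r = r + p² + p*r)
(-35274 + 15858)*(14240 + U(W, 102)) = (-35274 + 15858)*(14240 + (102 + (1106/5)² + (1106/5)*102)) = -19416*(14240 + (102 + 1223236/25 + 112812/5)) = -19416*(14240 + 1789846/25) = -19416*2145846/25 = -41663745936/25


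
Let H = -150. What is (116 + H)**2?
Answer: 1156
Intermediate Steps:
(116 + H)**2 = (116 - 150)**2 = (-34)**2 = 1156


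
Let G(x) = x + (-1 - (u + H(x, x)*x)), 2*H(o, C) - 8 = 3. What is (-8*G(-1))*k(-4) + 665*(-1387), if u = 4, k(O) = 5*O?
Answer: -922435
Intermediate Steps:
H(o, C) = 11/2 (H(o, C) = 4 + (½)*3 = 4 + 3/2 = 11/2)
G(x) = -5 - 9*x/2 (G(x) = x + (-1 - (4 + 11*x/2)) = x + (-1 + (-4 - 11*x/2)) = x + (-5 - 11*x/2) = -5 - 9*x/2)
(-8*G(-1))*k(-4) + 665*(-1387) = (-8*(-5 - 9/2*(-1)))*(5*(-4)) + 665*(-1387) = -8*(-5 + 9/2)*(-20) - 922355 = -8*(-½)*(-20) - 922355 = 4*(-20) - 922355 = -80 - 922355 = -922435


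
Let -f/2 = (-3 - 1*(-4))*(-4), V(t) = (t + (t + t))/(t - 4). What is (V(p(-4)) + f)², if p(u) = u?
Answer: 361/4 ≈ 90.250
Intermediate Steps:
V(t) = 3*t/(-4 + t) (V(t) = (t + 2*t)/(-4 + t) = (3*t)/(-4 + t) = 3*t/(-4 + t))
f = 8 (f = -2*(-3 - 1*(-4))*(-4) = -2*(-3 + 4)*(-4) = -2*(-4) = 8)
(V(p(-4)) + f)² = (3*(-4)/(-4 - 4) + 8)² = (3*(-4)/(-8) + 8)² = (3*(-4)*(-⅛) + 8)² = (3/2 + 8)² = (19/2)² = 361/4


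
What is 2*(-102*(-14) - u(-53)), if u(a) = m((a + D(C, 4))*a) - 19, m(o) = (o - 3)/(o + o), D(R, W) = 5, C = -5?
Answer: 2453265/848 ≈ 2893.0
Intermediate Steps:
m(o) = (-3 + o)/(2*o) (m(o) = (-3 + o)/((2*o)) = (-3 + o)*(1/(2*o)) = (-3 + o)/(2*o))
u(a) = -19 + (-3 + a*(5 + a))/(2*a*(5 + a)) (u(a) = (-3 + (a + 5)*a)/(2*(((a + 5)*a))) - 19 = (-3 + (5 + a)*a)/(2*(((5 + a)*a))) - 19 = (-3 + a*(5 + a))/(2*((a*(5 + a)))) - 19 = (1/(a*(5 + a)))*(-3 + a*(5 + a))/2 - 19 = (-3 + a*(5 + a))/(2*a*(5 + a)) - 19 = -19 + (-3 + a*(5 + a))/(2*a*(5 + a)))
2*(-102*(-14) - u(-53)) = 2*(-102*(-14) - (-3 - 37*(-53)*(5 - 53))/(2*(-53)*(5 - 53))) = 2*(1428 - (-1)*(-3 - 37*(-53)*(-48))/(2*53*(-48))) = 2*(1428 - (-1)*(-1)*(-3 - 94128)/(2*53*48)) = 2*(1428 - (-1)*(-1)*(-94131)/(2*53*48)) = 2*(1428 - 1*(-31377/1696)) = 2*(1428 + 31377/1696) = 2*(2453265/1696) = 2453265/848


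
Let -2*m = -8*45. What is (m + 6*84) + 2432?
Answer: 3116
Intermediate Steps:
m = 180 (m = -(-4)*45 = -½*(-360) = 180)
(m + 6*84) + 2432 = (180 + 6*84) + 2432 = (180 + 504) + 2432 = 684 + 2432 = 3116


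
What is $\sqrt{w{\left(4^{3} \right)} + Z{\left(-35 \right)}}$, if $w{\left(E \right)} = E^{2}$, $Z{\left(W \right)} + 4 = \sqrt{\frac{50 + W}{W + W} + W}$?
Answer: $\frac{\sqrt{802032 + 14 i \sqrt{6902}}}{14} \approx 63.969 + 0.046383 i$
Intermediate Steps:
$Z{\left(W \right)} = -4 + \sqrt{W + \frac{50 + W}{2 W}}$ ($Z{\left(W \right)} = -4 + \sqrt{\frac{50 + W}{W + W} + W} = -4 + \sqrt{\frac{50 + W}{2 W} + W} = -4 + \sqrt{W + \frac{50 + W}{2 W}}$)
$\sqrt{w{\left(4^{3} \right)} + Z{\left(-35 \right)}} = \sqrt{\left(4^{3}\right)^{2} - \left(4 - \frac{\sqrt{2 + 4 \left(-35\right) + \frac{100}{-35}}}{2}\right)} = \sqrt{64^{2} - \left(4 - \frac{\sqrt{2 - 140 + 100 \left(- \frac{1}{35}\right)}}{2}\right)} = \sqrt{4096 - \left(4 - \frac{\sqrt{2 - 140 - \frac{20}{7}}}{2}\right)} = \sqrt{4096 - \left(4 - \frac{\sqrt{- \frac{986}{7}}}{2}\right)} = \sqrt{4096 - \left(4 - \frac{\frac{1}{7} i \sqrt{6902}}{2}\right)} = \sqrt{4096 - \left(4 - \frac{i \sqrt{6902}}{14}\right)} = \sqrt{4092 + \frac{i \sqrt{6902}}{14}}$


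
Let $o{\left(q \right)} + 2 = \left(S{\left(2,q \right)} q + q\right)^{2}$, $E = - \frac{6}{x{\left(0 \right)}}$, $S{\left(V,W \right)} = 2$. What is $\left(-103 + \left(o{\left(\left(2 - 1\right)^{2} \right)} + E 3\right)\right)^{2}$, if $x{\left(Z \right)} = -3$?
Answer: $8100$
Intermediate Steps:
$E = 2$ ($E = - \frac{6}{-3} = \left(-6\right) \left(- \frac{1}{3}\right) = 2$)
$o{\left(q \right)} = -2 + 9 q^{2}$ ($o{\left(q \right)} = -2 + \left(2 q + q\right)^{2} = -2 + \left(3 q\right)^{2} = -2 + 9 q^{2}$)
$\left(-103 + \left(o{\left(\left(2 - 1\right)^{2} \right)} + E 3\right)\right)^{2} = \left(-103 - \left(-4 - 9 \left(2 - 1\right)^{4}\right)\right)^{2} = \left(-103 + \left(\left(-2 + 9 \left(1^{2}\right)^{2}\right) + 6\right)\right)^{2} = \left(-103 + \left(\left(-2 + 9 \cdot 1^{2}\right) + 6\right)\right)^{2} = \left(-103 + \left(\left(-2 + 9 \cdot 1\right) + 6\right)\right)^{2} = \left(-103 + \left(\left(-2 + 9\right) + 6\right)\right)^{2} = \left(-103 + \left(7 + 6\right)\right)^{2} = \left(-103 + 13\right)^{2} = \left(-90\right)^{2} = 8100$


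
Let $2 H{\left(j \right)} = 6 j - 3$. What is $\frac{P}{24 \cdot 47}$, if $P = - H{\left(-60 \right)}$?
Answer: $\frac{121}{752} \approx 0.1609$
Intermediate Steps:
$H{\left(j \right)} = - \frac{3}{2} + 3 j$ ($H{\left(j \right)} = \frac{6 j - 3}{2} = \frac{-3 + 6 j}{2} = - \frac{3}{2} + 3 j$)
$P = \frac{363}{2}$ ($P = - (- \frac{3}{2} + 3 \left(-60\right)) = - (- \frac{3}{2} - 180) = \left(-1\right) \left(- \frac{363}{2}\right) = \frac{363}{2} \approx 181.5$)
$\frac{P}{24 \cdot 47} = \frac{363}{2 \cdot 24 \cdot 47} = \frac{363}{2 \cdot 1128} = \frac{363}{2} \cdot \frac{1}{1128} = \frac{121}{752}$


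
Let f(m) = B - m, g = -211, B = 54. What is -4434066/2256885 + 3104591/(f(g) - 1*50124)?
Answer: -803086995081/12502892135 ≈ -64.232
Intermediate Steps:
f(m) = 54 - m
-4434066/2256885 + 3104591/(f(g) - 1*50124) = -4434066/2256885 + 3104591/((54 - 1*(-211)) - 1*50124) = -4434066*1/2256885 + 3104591/((54 + 211) - 50124) = -492674/250765 + 3104591/(265 - 50124) = -492674/250765 + 3104591/(-49859) = -492674/250765 + 3104591*(-1/49859) = -492674/250765 - 3104591/49859 = -803086995081/12502892135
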